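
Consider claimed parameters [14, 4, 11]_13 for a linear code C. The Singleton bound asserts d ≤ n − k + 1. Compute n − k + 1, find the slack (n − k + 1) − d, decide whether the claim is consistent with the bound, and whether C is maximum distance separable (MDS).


Singleton RHS = n − k + 1 = 11, slack = 0, bound satisfied, MDS.

Singleton bound: d ≤ n − k + 1.
Here n = 14, k = 4, so n − k + 1 = 11.
Given d = 11, check d ≤ 11: YES.
Slack = (n − k + 1) − d = 0.
The code is MDS (slack = 0).
Description: the claimed parameters are [14, 4, 11]_13; such a code would be MDS (meets Singleton bound).


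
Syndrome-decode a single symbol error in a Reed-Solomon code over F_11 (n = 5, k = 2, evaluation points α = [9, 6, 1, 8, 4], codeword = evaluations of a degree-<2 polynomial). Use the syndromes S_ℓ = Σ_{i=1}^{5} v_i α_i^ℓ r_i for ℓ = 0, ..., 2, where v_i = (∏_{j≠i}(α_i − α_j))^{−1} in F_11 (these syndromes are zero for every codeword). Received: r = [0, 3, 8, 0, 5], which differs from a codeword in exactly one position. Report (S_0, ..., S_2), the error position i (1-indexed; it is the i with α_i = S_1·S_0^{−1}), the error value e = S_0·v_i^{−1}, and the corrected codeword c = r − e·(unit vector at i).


S = (1, 8, 9), error at position 4, error magnitude e = 10, c = [0, 3, 8, 1, 5].

Step 1: column multipliers v_i = (∏_{j≠i}(α_i − α_j))^{−1} mod 11.
  i = 1 (α = 9): (9−6)(9−1)(9−8)(9−4) = 3·8·1·5 = 120 ≡ 10, so v_1 = 10^{−1} = 10 (mod 11).
  i = 2 (α = 6): (6−9)(6−1)(6−8)(6−4) = (−3)·5·(−2)·2 = 60 ≡ 5, so v_2 = 5^{−1} = 9 (mod 11).
  i = 3 (α = 1): (1−9)(1−6)(1−8)(1−4) = (−8)·(−5)·(−7)·(−3) = 840 ≡ 4, so v_3 = 4^{−1} = 3 (mod 11).
  i = 4 (α = 8): (8−9)(8−6)(8−1)(8−4) = (−1)·2·7·4 = −56 ≡ 10, so v_4 = 10^{−1} = 10 (mod 11).
  i = 5 (α = 4): (4−9)(4−6)(4−1)(4−8) = (−5)·(−2)·3·(−4) = −120 ≡ 1, so v_5 = 1^{−1} = 1 (mod 11).
  v = [10, 9, 3, 10, 1].
Step 2: syndromes of r = [0, 3, 8, 0, 5] (all sums mod 11).
  S_0 = Σ v_i r_i = 10·0 + 9·3 + 3·8 + 10·0 + 1·5 = 56 ≡ 1.
  S_1 = Σ v_i α_i r_i = 10·9·0 + 9·6·3 + 3·1·8 + 10·8·0 + 1·4·5 = 206 ≡ 8.
  α_i^2 mod 11 = [4, 3, 1, 9, 5].
  S_2 = Σ v_i α_i^2 r_i = 10·4·0 + 9·3·3 + 3·1·8 + 10·9·0 + 1·5·5 = 130 ≡ 9.
  S = (1, 8, 9) ≠ 0, so r is not a codeword (an error is present).
Step 3: locate the error. For a single error e at position i, S_ℓ = v_i·e·α_i^ℓ, so α_err = S_1/S_0.
  S_0^{−1} = 1^{−1} = 1 (mod 11), so α_err = 8·1 = 8 ≡ 8 = α_4. Error position i = 4.
  Consistency check: S_2/S_1 = 9·7 = 63 ≡ 8 = α_err ✓ (single-error assumption holds).
Step 4: error magnitude e = S_0/v_4 = S_0·∏_{j≠4}(α_4 − α_j) = 1·10 = 10 ≡ 10 (mod 11).
Step 5: correct position 4: c_4 = r_4 − e = 0 − 10 ≡ 1 (mod 11). Hence c = [0, 3, 8, 1, 5].
  Check: interpolating c through the α_i gives m(x) = 9 + 10·x (degree < 2) with m(α_i) = c_i for every i, so c is indeed a codeword.


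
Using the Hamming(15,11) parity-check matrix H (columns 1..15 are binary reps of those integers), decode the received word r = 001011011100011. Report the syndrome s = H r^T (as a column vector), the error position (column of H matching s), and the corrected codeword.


s = (1, 0, 1, 0)^T, error position = 10, corrected codeword c = 001011011000011

Compute s = H r^T mod 2 one row at a time:
  s_1 = 1 + 1 + 1 + 0 + 0 + 0 + 1 + 1 = 5 ≡ 1 (mod 2).
  s_2 = 0 + 1 + 1 + 0 + 0 + 0 + 1 + 1 = 4 ≡ 0 (mod 2).
  s_3 = 0 + 1 + 1 + 0 + 1 + 0 + 1 + 1 = 5 ≡ 1 (mod 2).
  s_4 = 0 + 1 + 1 + 0 + 1 + 0 + 0 + 1 = 4 ≡ 0 (mod 2).
s = (1, 0, 1, 0)^T — this equals column 10 of H (binary 1010), so error is at position 10.
Correct: flip bit 10 of r = 001011011100011 to get c = 001011011000011.


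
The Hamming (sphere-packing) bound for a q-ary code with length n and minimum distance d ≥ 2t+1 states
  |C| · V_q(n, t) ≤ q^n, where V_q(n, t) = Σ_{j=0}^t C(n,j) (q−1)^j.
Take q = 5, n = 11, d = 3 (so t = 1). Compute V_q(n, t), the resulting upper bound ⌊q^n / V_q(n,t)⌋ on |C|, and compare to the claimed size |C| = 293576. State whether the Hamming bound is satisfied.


V_q(n, t) = 45, q^n = 48828125, Hamming bound = 1085069, |C| = 293576 ≤ bound (satisfied).

Step 1: Compute V_q(n, t) = Σ_{j=0}^1 C(n, j) (q−1)^j.
  j = 0: C(11,0)·(4)^0 = 1·1 = 1.
  j = 1: C(11,1)·(4)^1 = 11·4 = 44.
  V_q(n, t) = 1 + 44 = 45.
Step 2: q^n = 5^11 = 48828125.
Step 3: Hamming bound ⌊q^n / V_q(n,t)⌋ = ⌊48828125/45⌋ = 1085069.
Step 4: Compare |C| = 293576 to 1085069: satisfied.
The claimed |C| lies below the Hamming bound.


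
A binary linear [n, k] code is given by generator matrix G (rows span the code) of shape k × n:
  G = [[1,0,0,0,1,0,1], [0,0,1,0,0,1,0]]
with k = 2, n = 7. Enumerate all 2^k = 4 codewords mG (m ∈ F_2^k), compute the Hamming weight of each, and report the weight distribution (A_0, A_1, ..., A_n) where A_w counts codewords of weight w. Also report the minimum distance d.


Weight distribution: A_0 = 1, A_2 = 1, A_3 = 1, A_5 = 1. Minimum distance d = 2.

Enumerate all 2^2 = 4 messages m ∈ F_2^2.
For each, compute codeword c = mG in F_2^7, then tally its weight.
  m = 00 → c = 0000000, weight = 0.
  m = 10 → c = 1000101, weight = 3.
  m = 01 → c = 0010010, weight = 2.
  m = 11 → c = 1010111, weight = 5.
Tally weights:
  weight 0: 1 codewords.
  weight 2: 1 codewords.
  weight 3: 1 codewords.
  weight 5: 1 codewords.
Minimum distance d = smallest w > 0 with A_w > 0 = 2.
Sanity: Σ A_w = 4 = 2^2 = 4 ✓.


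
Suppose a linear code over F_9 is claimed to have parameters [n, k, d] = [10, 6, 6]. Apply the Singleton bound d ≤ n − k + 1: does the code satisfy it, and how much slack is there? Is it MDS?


Singleton RHS = n − k + 1 = 5, slack = -1, bound violated (no such code; not MDS).

Singleton bound: d ≤ n − k + 1.
Here n = 10, k = 6, so n − k + 1 = 5.
Given d = 6, check d ≤ 5: NO.
Slack = (n − k + 1) − d = -1.
The slack is negative: d = 6 exceeds n − k + 1 = 5 by 1, so the Singleton bound is violated and no linear [10, 6, 6]_9 code can exist. In particular it is not MDS (MDS requires d = n − k + 1 exactly).
Description: the claimed parameters are [10, 6, 6]_9; such a code would be impossible (violates the Singleton bound).


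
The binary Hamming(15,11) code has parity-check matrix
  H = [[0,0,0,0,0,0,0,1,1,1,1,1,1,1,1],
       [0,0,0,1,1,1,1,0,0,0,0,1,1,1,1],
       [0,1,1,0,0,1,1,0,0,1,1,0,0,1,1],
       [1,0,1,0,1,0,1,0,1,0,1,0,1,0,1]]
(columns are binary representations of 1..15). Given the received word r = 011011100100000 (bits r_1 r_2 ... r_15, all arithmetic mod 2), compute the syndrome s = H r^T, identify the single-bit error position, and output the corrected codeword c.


s = (1, 1, 1, 1)^T, error position = 15, corrected codeword c = 011011100100001

Compute s = H r^T mod 2 one row at a time:
  s_1 = 0 + 0 + 1 + 0 + 0 + 0 + 0 + 0 = 1 ≡ 1 (mod 2).
  s_2 = 0 + 1 + 1 + 1 + 0 + 0 + 0 + 0 = 3 ≡ 1 (mod 2).
  s_3 = 1 + 1 + 1 + 1 + 1 + 0 + 0 + 0 = 5 ≡ 1 (mod 2).
  s_4 = 0 + 1 + 1 + 1 + 0 + 0 + 0 + 0 = 3 ≡ 1 (mod 2).
s = (1, 1, 1, 1)^T — this equals column 15 of H (binary 1111), so error is at position 15.
Correct: flip bit 15 of r = 011011100100000 to get c = 011011100100001.


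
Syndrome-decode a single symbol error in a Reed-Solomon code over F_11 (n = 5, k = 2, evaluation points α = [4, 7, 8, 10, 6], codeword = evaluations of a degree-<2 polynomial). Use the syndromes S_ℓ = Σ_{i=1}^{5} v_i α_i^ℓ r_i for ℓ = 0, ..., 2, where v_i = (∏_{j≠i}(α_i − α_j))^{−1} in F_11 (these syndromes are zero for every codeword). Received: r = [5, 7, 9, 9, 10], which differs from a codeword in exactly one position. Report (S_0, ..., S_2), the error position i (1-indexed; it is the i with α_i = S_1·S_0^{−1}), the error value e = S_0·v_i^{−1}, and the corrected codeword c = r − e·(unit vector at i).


S = (10, 3, 2), error at position 3, error magnitude e = 5, c = [5, 7, 4, 9, 10].

Step 1: column multipliers v_i = (∏_{j≠i}(α_i − α_j))^{−1} mod 11.
  i = 1 (α = 4): (4−7)(4−8)(4−10)(4−6) = (−3)·(−4)·(−6)·(−2) = 144 ≡ 1, so v_1 = 1^{−1} = 1 (mod 11).
  i = 2 (α = 7): (7−4)(7−8)(7−10)(7−6) = 3·(−1)·(−3)·1 = 9 ≡ 9, so v_2 = 9^{−1} = 5 (mod 11).
  i = 3 (α = 8): (8−4)(8−7)(8−10)(8−6) = 4·1·(−2)·2 = −16 ≡ 6, so v_3 = 6^{−1} = 2 (mod 11).
  i = 4 (α = 10): (10−4)(10−7)(10−8)(10−6) = 6·3·2·4 = 144 ≡ 1, so v_4 = 1^{−1} = 1 (mod 11).
  i = 5 (α = 6): (6−4)(6−7)(6−8)(6−10) = 2·(−1)·(−2)·(−4) = −16 ≡ 6, so v_5 = 6^{−1} = 2 (mod 11).
  v = [1, 5, 2, 1, 2].
Step 2: syndromes of r = [5, 7, 9, 9, 10] (all sums mod 11).
  S_0 = Σ v_i r_i = 1·5 + 5·7 + 2·9 + 1·9 + 2·10 = 87 ≡ 10.
  S_1 = Σ v_i α_i r_i = 1·4·5 + 5·7·7 + 2·8·9 + 1·10·9 + 2·6·10 = 619 ≡ 3.
  α_i^2 mod 11 = [5, 5, 9, 1, 3].
  S_2 = Σ v_i α_i^2 r_i = 1·5·5 + 5·5·7 + 2·9·9 + 1·1·9 + 2·3·10 = 431 ≡ 2.
  S = (10, 3, 2) ≠ 0, so r is not a codeword (an error is present).
Step 3: locate the error. For a single error e at position i, S_ℓ = v_i·e·α_i^ℓ, so α_err = S_1/S_0.
  S_0^{−1} = 10^{−1} = 10 (mod 11), so α_err = 3·10 = 30 ≡ 8 = α_3. Error position i = 3.
  Consistency check: S_2/S_1 = 2·4 = 8 ≡ 8 = α_err ✓ (single-error assumption holds).
Step 4: error magnitude e = S_0/v_3 = S_0·∏_{j≠3}(α_3 − α_j) = 10·6 = 60 ≡ 5 (mod 11).
Step 5: correct position 3: c_3 = r_3 − e = 9 − 5 ≡ 4 (mod 11). Hence c = [5, 7, 4, 9, 10].
  Check: interpolating c through the α_i gives m(x) = 6 + 8·x (degree < 2) with m(α_i) = c_i for every i, so c is indeed a codeword.


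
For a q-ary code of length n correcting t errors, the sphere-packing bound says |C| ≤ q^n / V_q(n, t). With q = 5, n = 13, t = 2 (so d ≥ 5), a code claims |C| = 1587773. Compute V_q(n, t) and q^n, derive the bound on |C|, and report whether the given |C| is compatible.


V_q(n, t) = 1301, q^n = 1220703125, Hamming bound = 938280, |C| = 1587773 > bound (violated).

Step 1: Compute V_q(n, t) = Σ_{j=0}^2 C(n, j) (q−1)^j.
  j = 0: C(13,0)·(4)^0 = 1·1 = 1.
  j = 1: C(13,1)·(4)^1 = 13·4 = 52.
  j = 2: C(13,2)·(4)^2 = 78·16 = 1248.
  V_q(n, t) = 1 + 52 + 1248 = 1301.
Step 2: q^n = 5^13 = 1220703125.
Step 3: Hamming bound ⌊q^n / V_q(n,t)⌋ = ⌊1220703125/1301⌋ = 938280.
Step 4: Compare |C| = 1587773 to 938280: violated.
The claimed |C| lies above the Hamming bound, so no 5-ary code of length 13 with d ≥ 5 can have 1587773 codewords.


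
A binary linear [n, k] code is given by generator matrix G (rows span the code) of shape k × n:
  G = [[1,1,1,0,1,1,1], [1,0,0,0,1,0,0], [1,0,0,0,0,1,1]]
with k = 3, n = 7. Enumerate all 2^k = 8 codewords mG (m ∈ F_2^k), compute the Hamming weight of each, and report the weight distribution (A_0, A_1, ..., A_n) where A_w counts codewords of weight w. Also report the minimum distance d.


Weight distribution: A_0 = 1, A_2 = 1, A_3 = 4, A_4 = 1, A_6 = 1. Minimum distance d = 2.

Enumerate all 2^3 = 8 messages m ∈ F_2^3.
For each, compute codeword c = mG in F_2^7, then tally its weight.
  m = 000 → c = 0000000, weight = 0.
  m = 100 → c = 1110111, weight = 6.
  m = 010 → c = 1000100, weight = 2.
  m = 110 → c = 0110011, weight = 4.
  m = 001 → c = 1000011, weight = 3.
  m = 101 → c = 0110100, weight = 3.
  m = 011 → c = 0000111, weight = 3.
  m = 111 → c = 1110000, weight = 3.
Tally weights:
  weight 0: 1 codewords.
  weight 2: 1 codewords.
  weight 3: 4 codewords.
  weight 4: 1 codewords.
  weight 6: 1 codewords.
Minimum distance d = smallest w > 0 with A_w > 0 = 2.
Sanity: Σ A_w = 8 = 2^3 = 8 ✓.


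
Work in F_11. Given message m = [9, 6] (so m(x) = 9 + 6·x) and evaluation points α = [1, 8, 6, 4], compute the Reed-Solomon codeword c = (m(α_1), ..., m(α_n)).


c = [4, 2, 1, 0]

Message polynomial: m(x) = 9 + 6·x (mod 11).
For each evaluation point α_i, compute m(α_i) mod 11:
  α_1 = 1: Horner steps 6 → 4, so m(1) = 4.
  α_2 = 8: Horner steps 6 → 2, so m(8) = 2.
  α_3 = 6: Horner steps 6 → 1, so m(6) = 1.
  α_4 = 4: Horner steps 6 → 0, so m(4) = 0.
Codeword c = [4, 2, 1, 0] ∈ F_11^4.


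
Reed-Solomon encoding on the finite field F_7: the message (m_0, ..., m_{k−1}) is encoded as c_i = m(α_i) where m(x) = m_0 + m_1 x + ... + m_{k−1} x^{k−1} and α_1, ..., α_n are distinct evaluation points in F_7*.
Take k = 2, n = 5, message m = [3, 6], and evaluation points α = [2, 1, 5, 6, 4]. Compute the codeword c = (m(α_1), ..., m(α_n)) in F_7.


c = [1, 2, 5, 4, 6]

Message polynomial: m(x) = 3 + 6·x (mod 7).
For each evaluation point α_i, compute m(α_i) mod 7:
  α_1 = 2: Horner steps 6 → 1, so m(2) = 1.
  α_2 = 1: Horner steps 6 → 2, so m(1) = 2.
  α_3 = 5: Horner steps 6 → 5, so m(5) = 5.
  α_4 = 6: Horner steps 6 → 4, so m(6) = 4.
  α_5 = 4: Horner steps 6 → 6, so m(4) = 6.
Codeword c = [1, 2, 5, 4, 6] ∈ F_7^5.


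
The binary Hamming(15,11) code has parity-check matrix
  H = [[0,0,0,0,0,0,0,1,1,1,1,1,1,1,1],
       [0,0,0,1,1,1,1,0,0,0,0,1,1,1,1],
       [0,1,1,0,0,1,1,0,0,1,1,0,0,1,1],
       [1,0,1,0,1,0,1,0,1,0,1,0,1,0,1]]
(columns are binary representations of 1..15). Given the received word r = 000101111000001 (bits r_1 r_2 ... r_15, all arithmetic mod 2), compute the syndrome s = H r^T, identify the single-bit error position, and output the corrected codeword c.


s = (1, 0, 1, 1)^T, error position = 11, corrected codeword c = 000101111010001

Compute s = H r^T mod 2 one row at a time:
  s_1 = 1 + 1 + 0 + 0 + 0 + 0 + 0 + 1 = 3 ≡ 1 (mod 2).
  s_2 = 1 + 0 + 1 + 1 + 0 + 0 + 0 + 1 = 4 ≡ 0 (mod 2).
  s_3 = 0 + 0 + 1 + 1 + 0 + 0 + 0 + 1 = 3 ≡ 1 (mod 2).
  s_4 = 0 + 0 + 0 + 1 + 1 + 0 + 0 + 1 = 3 ≡ 1 (mod 2).
s = (1, 0, 1, 1)^T — this equals column 11 of H (binary 1011), so error is at position 11.
Correct: flip bit 11 of r = 000101111000001 to get c = 000101111010001.


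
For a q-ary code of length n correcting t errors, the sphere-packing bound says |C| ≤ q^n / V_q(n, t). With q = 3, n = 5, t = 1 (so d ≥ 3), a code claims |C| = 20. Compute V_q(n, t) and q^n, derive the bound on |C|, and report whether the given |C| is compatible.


V_q(n, t) = 11, q^n = 243, Hamming bound = 22, |C| = 20 ≤ bound (satisfied).

Step 1: Compute V_q(n, t) = Σ_{j=0}^1 C(n, j) (q−1)^j.
  j = 0: C(5,0)·(2)^0 = 1·1 = 1.
  j = 1: C(5,1)·(2)^1 = 5·2 = 10.
  V_q(n, t) = 1 + 10 = 11.
Step 2: q^n = 3^5 = 243.
Step 3: Hamming bound ⌊q^n / V_q(n,t)⌋ = ⌊243/11⌋ = 22.
Step 4: Compare |C| = 20 to 22: satisfied.
The claimed |C| lies below the Hamming bound.


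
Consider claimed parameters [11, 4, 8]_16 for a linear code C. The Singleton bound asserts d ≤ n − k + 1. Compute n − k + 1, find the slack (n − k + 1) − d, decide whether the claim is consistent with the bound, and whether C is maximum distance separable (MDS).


Singleton RHS = n − k + 1 = 8, slack = 0, bound satisfied, MDS.

Singleton bound: d ≤ n − k + 1.
Here n = 11, k = 4, so n − k + 1 = 8.
Given d = 8, check d ≤ 8: YES.
Slack = (n − k + 1) − d = 0.
The code is MDS (slack = 0).
Description: the claimed parameters are [11, 4, 8]_16; such a code would be MDS (meets Singleton bound).


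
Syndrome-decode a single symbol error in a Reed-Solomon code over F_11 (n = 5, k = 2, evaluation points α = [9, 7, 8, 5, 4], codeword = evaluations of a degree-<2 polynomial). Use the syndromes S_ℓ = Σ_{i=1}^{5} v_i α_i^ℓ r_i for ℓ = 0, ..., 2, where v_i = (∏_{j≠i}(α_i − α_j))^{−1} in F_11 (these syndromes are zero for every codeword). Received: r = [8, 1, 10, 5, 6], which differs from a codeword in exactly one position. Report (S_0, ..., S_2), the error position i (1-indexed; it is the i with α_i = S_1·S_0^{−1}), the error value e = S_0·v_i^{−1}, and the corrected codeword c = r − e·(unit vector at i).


S = (2, 8, 10), error at position 5, error magnitude e = 10, c = [8, 1, 10, 5, 7].

Step 1: column multipliers v_i = (∏_{j≠i}(α_i − α_j))^{−1} mod 11.
  i = 1 (α = 9): (9−7)(9−8)(9−5)(9−4) = 2·1·4·5 = 40 ≡ 7, so v_1 = 7^{−1} = 8 (mod 11).
  i = 2 (α = 7): (7−9)(7−8)(7−5)(7−4) = (−2)·(−1)·2·3 = 12 ≡ 1, so v_2 = 1^{−1} = 1 (mod 11).
  i = 3 (α = 8): (8−9)(8−7)(8−5)(8−4) = (−1)·1·3·4 = −12 ≡ 10, so v_3 = 10^{−1} = 10 (mod 11).
  i = 4 (α = 5): (5−9)(5−7)(5−8)(5−4) = (−4)·(−2)·(−3)·1 = −24 ≡ 9, so v_4 = 9^{−1} = 5 (mod 11).
  i = 5 (α = 4): (4−9)(4−7)(4−8)(4−5) = (−5)·(−3)·(−4)·(−1) = 60 ≡ 5, so v_5 = 5^{−1} = 9 (mod 11).
  v = [8, 1, 10, 5, 9].
Step 2: syndromes of r = [8, 1, 10, 5, 6] (all sums mod 11).
  S_0 = Σ v_i r_i = 8·8 + 1·1 + 10·10 + 5·5 + 9·6 = 244 ≡ 2.
  S_1 = Σ v_i α_i r_i = 8·9·8 + 1·7·1 + 10·8·10 + 5·5·5 + 9·4·6 = 1724 ≡ 8.
  α_i^2 mod 11 = [4, 5, 9, 3, 5].
  S_2 = Σ v_i α_i^2 r_i = 8·4·8 + 1·5·1 + 10·9·10 + 5·3·5 + 9·5·6 = 1506 ≡ 10.
  S = (2, 8, 10) ≠ 0, so r is not a codeword (an error is present).
Step 3: locate the error. For a single error e at position i, S_ℓ = v_i·e·α_i^ℓ, so α_err = S_1/S_0.
  S_0^{−1} = 2^{−1} = 6 (mod 11), so α_err = 8·6 = 48 ≡ 4 = α_5. Error position i = 5.
  Consistency check: S_2/S_1 = 10·7 = 70 ≡ 4 = α_err ✓ (single-error assumption holds).
Step 4: error magnitude e = S_0/v_5 = S_0·∏_{j≠5}(α_5 − α_j) = 2·5 = 10 ≡ 10 (mod 11).
Step 5: correct position 5: c_5 = r_5 − e = 6 − 10 ≡ 7 (mod 11). Hence c = [8, 1, 10, 5, 7].
  Check: interpolating c through the α_i gives m(x) = 4 + 9·x (degree < 2) with m(α_i) = c_i for every i, so c is indeed a codeword.


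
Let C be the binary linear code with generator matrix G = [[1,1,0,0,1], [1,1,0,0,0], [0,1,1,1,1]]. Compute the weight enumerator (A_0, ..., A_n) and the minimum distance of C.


Weight distribution: A_0 = 1, A_1 = 1, A_2 = 1, A_3 = 3, A_4 = 2. Minimum distance d = 1.

Enumerate all 2^3 = 8 messages m ∈ F_2^3.
For each, compute codeword c = mG in F_2^5, then tally its weight.
  m = 000 → c = 00000, weight = 0.
  m = 100 → c = 11001, weight = 3.
  m = 010 → c = 11000, weight = 2.
  m = 110 → c = 00001, weight = 1.
  m = 001 → c = 01111, weight = 4.
  m = 101 → c = 10110, weight = 3.
  m = 011 → c = 10111, weight = 4.
  m = 111 → c = 01110, weight = 3.
Tally weights:
  weight 0: 1 codewords.
  weight 1: 1 codewords.
  weight 2: 1 codewords.
  weight 3: 3 codewords.
  weight 4: 2 codewords.
Minimum distance d = smallest w > 0 with A_w > 0 = 1.
Sanity: Σ A_w = 8 = 2^3 = 8 ✓.


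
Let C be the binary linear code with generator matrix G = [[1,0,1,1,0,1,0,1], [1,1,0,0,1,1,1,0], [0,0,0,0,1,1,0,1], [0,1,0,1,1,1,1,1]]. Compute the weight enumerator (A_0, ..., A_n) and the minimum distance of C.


Weight distribution: A_0 = 1, A_2 = 1, A_3 = 4, A_4 = 3, A_5 = 4, A_6 = 3. Minimum distance d = 2.

Enumerate all 2^4 = 16 messages m ∈ F_2^4.
For each, compute codeword c = mG in F_2^8, then tally its weight.
  m = 0000 → c = 00000000, weight = 0.
  m = 1000 → c = 10110101, weight = 5.
  m = 0100 → c = 11001110, weight = 5.
  m = 1100 → c = 01111011, weight = 6.
  m = 0010 → c = 00001101, weight = 3.
  m = 1010 → c = 10111000, weight = 4.
  m = 0110 → c = 11000011, weight = 4.
  m = 1110 → c = 01110110, weight = 5.
  m = 0001 → c = 01011111, weight = 6.
  m = 1001 → c = 11101010, weight = 5.
  m = 0101 → c = 10010001, weight = 3.
  m = 1101 → c = 00100100, weight = 2.
  m = 0011 → c = 01010010, weight = 3.
  m = 1011 → c = 11100111, weight = 6.
  m = 0111 → c = 10011100, weight = 4.
  m = 1111 → c = 00101001, weight = 3.
Tally weights:
  weight 0: 1 codewords.
  weight 2: 1 codewords.
  weight 3: 4 codewords.
  weight 4: 3 codewords.
  weight 5: 4 codewords.
  weight 6: 3 codewords.
Minimum distance d = smallest w > 0 with A_w > 0 = 2.
Sanity: Σ A_w = 16 = 2^4 = 16 ✓.


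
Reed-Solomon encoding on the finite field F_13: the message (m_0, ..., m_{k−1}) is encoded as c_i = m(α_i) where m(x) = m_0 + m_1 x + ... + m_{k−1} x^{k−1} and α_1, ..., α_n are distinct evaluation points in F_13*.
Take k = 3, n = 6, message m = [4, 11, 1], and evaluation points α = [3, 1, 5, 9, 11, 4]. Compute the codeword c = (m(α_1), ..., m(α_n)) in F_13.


c = [7, 3, 6, 2, 12, 12]

Message polynomial: m(x) = 4 + 11·x + 1·x^2 (mod 13).
For each evaluation point α_i, compute m(α_i) mod 13:
  α_1 = 3: Horner steps 1 → 1 → 7, so m(3) = 7.
  α_2 = 1: Horner steps 1 → 12 → 3, so m(1) = 3.
  α_3 = 5: Horner steps 1 → 3 → 6, so m(5) = 6.
  α_4 = 9: Horner steps 1 → 7 → 2, so m(9) = 2.
  α_5 = 11: Horner steps 1 → 9 → 12, so m(11) = 12.
  α_6 = 4: Horner steps 1 → 2 → 12, so m(4) = 12.
Codeword c = [7, 3, 6, 2, 12, 12] ∈ F_13^6.


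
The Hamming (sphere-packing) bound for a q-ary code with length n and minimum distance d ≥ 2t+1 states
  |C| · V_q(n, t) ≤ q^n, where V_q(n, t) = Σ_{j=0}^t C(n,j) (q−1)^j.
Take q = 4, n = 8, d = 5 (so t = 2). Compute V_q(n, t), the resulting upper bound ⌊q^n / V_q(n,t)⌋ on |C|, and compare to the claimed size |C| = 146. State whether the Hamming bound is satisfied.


V_q(n, t) = 277, q^n = 65536, Hamming bound = 236, |C| = 146 ≤ bound (satisfied).

Step 1: Compute V_q(n, t) = Σ_{j=0}^2 C(n, j) (q−1)^j.
  j = 0: C(8,0)·(3)^0 = 1·1 = 1.
  j = 1: C(8,1)·(3)^1 = 8·3 = 24.
  j = 2: C(8,2)·(3)^2 = 28·9 = 252.
  V_q(n, t) = 1 + 24 + 252 = 277.
Step 2: q^n = 4^8 = 65536.
Step 3: Hamming bound ⌊q^n / V_q(n,t)⌋ = ⌊65536/277⌋ = 236.
Step 4: Compare |C| = 146 to 236: satisfied.
The claimed |C| lies below the Hamming bound.


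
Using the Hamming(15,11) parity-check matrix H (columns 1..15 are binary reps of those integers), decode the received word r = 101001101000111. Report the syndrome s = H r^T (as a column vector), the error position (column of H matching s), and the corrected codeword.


s = (0, 1, 1, 0)^T, error position = 6, corrected codeword c = 101000101000111

Compute s = H r^T mod 2 one row at a time:
  s_1 = 0 + 1 + 0 + 0 + 0 + 1 + 1 + 1 = 4 ≡ 0 (mod 2).
  s_2 = 0 + 0 + 1 + 1 + 0 + 1 + 1 + 1 = 5 ≡ 1 (mod 2).
  s_3 = 0 + 1 + 1 + 1 + 0 + 0 + 1 + 1 = 5 ≡ 1 (mod 2).
  s_4 = 1 + 1 + 0 + 1 + 1 + 0 + 1 + 1 = 6 ≡ 0 (mod 2).
s = (0, 1, 1, 0)^T — this equals column 6 of H (binary 0110), so error is at position 6.
Correct: flip bit 6 of r = 101001101000111 to get c = 101000101000111.


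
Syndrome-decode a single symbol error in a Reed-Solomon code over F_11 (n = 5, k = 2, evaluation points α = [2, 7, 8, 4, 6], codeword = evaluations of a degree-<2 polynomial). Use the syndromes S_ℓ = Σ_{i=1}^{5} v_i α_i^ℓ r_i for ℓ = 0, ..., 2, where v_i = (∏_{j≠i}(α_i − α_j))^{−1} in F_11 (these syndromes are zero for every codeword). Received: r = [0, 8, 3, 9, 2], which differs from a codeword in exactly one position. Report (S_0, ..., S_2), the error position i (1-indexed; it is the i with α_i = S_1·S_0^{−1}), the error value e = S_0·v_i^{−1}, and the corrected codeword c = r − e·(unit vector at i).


S = (9, 3, 1), error at position 4, error magnitude e = 8, c = [0, 8, 3, 1, 2].

Step 1: column multipliers v_i = (∏_{j≠i}(α_i − α_j))^{−1} mod 11.
  i = 1 (α = 2): (2−7)(2−8)(2−4)(2−6) = (−5)·(−6)·(−2)·(−4) = 240 ≡ 9, so v_1 = 9^{−1} = 5 (mod 11).
  i = 2 (α = 7): (7−2)(7−8)(7−4)(7−6) = 5·(−1)·3·1 = −15 ≡ 7, so v_2 = 7^{−1} = 8 (mod 11).
  i = 3 (α = 8): (8−2)(8−7)(8−4)(8−6) = 6·1·4·2 = 48 ≡ 4, so v_3 = 4^{−1} = 3 (mod 11).
  i = 4 (α = 4): (4−2)(4−7)(4−8)(4−6) = 2·(−3)·(−4)·(−2) = −48 ≡ 7, so v_4 = 7^{−1} = 8 (mod 11).
  i = 5 (α = 6): (6−2)(6−7)(6−8)(6−4) = 4·(−1)·(−2)·2 = 16 ≡ 5, so v_5 = 5^{−1} = 9 (mod 11).
  v = [5, 8, 3, 8, 9].
Step 2: syndromes of r = [0, 8, 3, 9, 2] (all sums mod 11).
  S_0 = Σ v_i r_i = 5·0 + 8·8 + 3·3 + 8·9 + 9·2 = 163 ≡ 9.
  S_1 = Σ v_i α_i r_i = 5·2·0 + 8·7·8 + 3·8·3 + 8·4·9 + 9·6·2 = 916 ≡ 3.
  α_i^2 mod 11 = [4, 5, 9, 5, 3].
  S_2 = Σ v_i α_i^2 r_i = 5·4·0 + 8·5·8 + 3·9·3 + 8·5·9 + 9·3·2 = 815 ≡ 1.
  S = (9, 3, 1) ≠ 0, so r is not a codeword (an error is present).
Step 3: locate the error. For a single error e at position i, S_ℓ = v_i·e·α_i^ℓ, so α_err = S_1/S_0.
  S_0^{−1} = 9^{−1} = 5 (mod 11), so α_err = 3·5 = 15 ≡ 4 = α_4. Error position i = 4.
  Consistency check: S_2/S_1 = 1·4 = 4 ≡ 4 = α_err ✓ (single-error assumption holds).
Step 4: error magnitude e = S_0/v_4 = S_0·∏_{j≠4}(α_4 − α_j) = 9·7 = 63 ≡ 8 (mod 11).
Step 5: correct position 4: c_4 = r_4 − e = 9 − 8 ≡ 1 (mod 11). Hence c = [0, 8, 3, 1, 2].
  Check: interpolating c through the α_i gives m(x) = 10 + 6·x (degree < 2) with m(α_i) = c_i for every i, so c is indeed a codeword.


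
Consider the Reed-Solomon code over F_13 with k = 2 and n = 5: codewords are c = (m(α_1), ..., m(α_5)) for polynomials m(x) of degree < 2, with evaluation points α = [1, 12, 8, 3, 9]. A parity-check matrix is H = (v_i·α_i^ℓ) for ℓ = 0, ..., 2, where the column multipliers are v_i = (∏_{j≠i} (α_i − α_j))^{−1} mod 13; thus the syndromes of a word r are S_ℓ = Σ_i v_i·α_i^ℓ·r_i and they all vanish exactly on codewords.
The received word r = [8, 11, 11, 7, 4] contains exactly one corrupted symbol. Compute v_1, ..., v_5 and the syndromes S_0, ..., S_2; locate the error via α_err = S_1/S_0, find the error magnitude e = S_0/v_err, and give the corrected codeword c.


S = (3, 10, 3), error at position 2, error magnitude e = 2, c = [8, 9, 11, 7, 4].

Step 1: column multipliers v_i = (∏_{j≠i}(α_i − α_j))^{−1} mod 13.
  i = 1 (α = 1): (1−12)(1−8)(1−3)(1−9) = (−11)·(−7)·(−2)·(−8) = 1232 ≡ 10, so v_1 = 10^{−1} = 4 (mod 13).
  i = 2 (α = 12): (12−1)(12−8)(12−3)(12−9) = 11·4·9·3 = 1188 ≡ 5, so v_2 = 5^{−1} = 8 (mod 13).
  i = 3 (α = 8): (8−1)(8−12)(8−3)(8−9) = 7·(−4)·5·(−1) = 140 ≡ 10, so v_3 = 10^{−1} = 4 (mod 13).
  i = 4 (α = 3): (3−1)(3−12)(3−8)(3−9) = 2·(−9)·(−5)·(−6) = −540 ≡ 6, so v_4 = 6^{−1} = 11 (mod 13).
  i = 5 (α = 9): (9−1)(9−12)(9−8)(9−3) = 8·(−3)·1·6 = −144 ≡ 12, so v_5 = 12^{−1} = 12 (mod 13).
  v = [4, 8, 4, 11, 12].
Step 2: syndromes of r = [8, 11, 11, 7, 4] (all sums mod 13).
  S_0 = Σ v_i r_i = 4·8 + 8·11 + 4·11 + 11·7 + 12·4 = 289 ≡ 3.
  S_1 = Σ v_i α_i r_i = 4·1·8 + 8·12·11 + 4·8·11 + 11·3·7 + 12·9·4 = 2103 ≡ 10.
  α_i^2 mod 13 = [1, 1, 12, 9, 3].
  S_2 = Σ v_i α_i^2 r_i = 4·1·8 + 8·1·11 + 4·12·11 + 11·9·7 + 12·3·4 = 1485 ≡ 3.
  S = (3, 10, 3) ≠ 0, so r is not a codeword (an error is present).
Step 3: locate the error. For a single error e at position i, S_ℓ = v_i·e·α_i^ℓ, so α_err = S_1/S_0.
  S_0^{−1} = 3^{−1} = 9 (mod 13), so α_err = 10·9 = 90 ≡ 12 = α_2. Error position i = 2.
  Consistency check: S_2/S_1 = 3·4 = 12 ≡ 12 = α_err ✓ (single-error assumption holds).
Step 4: error magnitude e = S_0/v_2 = S_0·∏_{j≠2}(α_2 − α_j) = 3·5 = 15 ≡ 2 (mod 13).
Step 5: correct position 2: c_2 = r_2 − e = 11 − 2 ≡ 9 (mod 13). Hence c = [8, 9, 11, 7, 4].
  Check: interpolating c through the α_i gives m(x) = 2 + 6·x (degree < 2) with m(α_i) = c_i for every i, so c is indeed a codeword.


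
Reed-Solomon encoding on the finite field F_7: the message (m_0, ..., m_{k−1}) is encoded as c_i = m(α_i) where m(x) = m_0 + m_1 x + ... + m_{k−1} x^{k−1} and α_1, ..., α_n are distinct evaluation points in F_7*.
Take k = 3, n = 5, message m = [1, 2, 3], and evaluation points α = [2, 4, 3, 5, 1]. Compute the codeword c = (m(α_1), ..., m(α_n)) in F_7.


c = [3, 1, 6, 2, 6]

Message polynomial: m(x) = 1 + 2·x + 3·x^2 (mod 7).
For each evaluation point α_i, compute m(α_i) mod 7:
  α_1 = 2: Horner steps 3 → 1 → 3, so m(2) = 3.
  α_2 = 4: Horner steps 3 → 0 → 1, so m(4) = 1.
  α_3 = 3: Horner steps 3 → 4 → 6, so m(3) = 6.
  α_4 = 5: Horner steps 3 → 3 → 2, so m(5) = 2.
  α_5 = 1: Horner steps 3 → 5 → 6, so m(1) = 6.
Codeword c = [3, 1, 6, 2, 6] ∈ F_7^5.


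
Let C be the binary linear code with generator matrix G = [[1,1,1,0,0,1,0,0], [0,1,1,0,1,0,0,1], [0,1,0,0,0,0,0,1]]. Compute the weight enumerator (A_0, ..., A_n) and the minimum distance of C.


Weight distribution: A_0 = 1, A_2 = 2, A_4 = 5. Minimum distance d = 2.

Enumerate all 2^3 = 8 messages m ∈ F_2^3.
For each, compute codeword c = mG in F_2^8, then tally its weight.
  m = 000 → c = 00000000, weight = 0.
  m = 100 → c = 11100100, weight = 4.
  m = 010 → c = 01101001, weight = 4.
  m = 110 → c = 10001101, weight = 4.
  m = 001 → c = 01000001, weight = 2.
  m = 101 → c = 10100101, weight = 4.
  m = 011 → c = 00101000, weight = 2.
  m = 111 → c = 11001100, weight = 4.
Tally weights:
  weight 0: 1 codewords.
  weight 2: 2 codewords.
  weight 4: 5 codewords.
Minimum distance d = smallest w > 0 with A_w > 0 = 2.
Sanity: Σ A_w = 8 = 2^3 = 8 ✓.


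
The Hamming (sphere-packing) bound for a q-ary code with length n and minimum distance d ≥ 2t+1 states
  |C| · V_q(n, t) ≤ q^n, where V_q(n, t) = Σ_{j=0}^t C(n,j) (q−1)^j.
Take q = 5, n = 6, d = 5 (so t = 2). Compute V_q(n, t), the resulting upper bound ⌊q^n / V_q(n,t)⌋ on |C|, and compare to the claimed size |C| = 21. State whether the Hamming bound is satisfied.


V_q(n, t) = 265, q^n = 15625, Hamming bound = 58, |C| = 21 ≤ bound (satisfied).

Step 1: Compute V_q(n, t) = Σ_{j=0}^2 C(n, j) (q−1)^j.
  j = 0: C(6,0)·(4)^0 = 1·1 = 1.
  j = 1: C(6,1)·(4)^1 = 6·4 = 24.
  j = 2: C(6,2)·(4)^2 = 15·16 = 240.
  V_q(n, t) = 1 + 24 + 240 = 265.
Step 2: q^n = 5^6 = 15625.
Step 3: Hamming bound ⌊q^n / V_q(n,t)⌋ = ⌊15625/265⌋ = 58.
Step 4: Compare |C| = 21 to 58: satisfied.
The claimed |C| lies below the Hamming bound.


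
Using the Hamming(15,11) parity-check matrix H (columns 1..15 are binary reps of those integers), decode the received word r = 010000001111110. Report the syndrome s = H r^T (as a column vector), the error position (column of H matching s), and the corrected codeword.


s = (0, 1, 0, 1)^T, error position = 5, corrected codeword c = 010010001111110

Compute s = H r^T mod 2 one row at a time:
  s_1 = 0 + 1 + 1 + 1 + 1 + 1 + 1 + 0 = 6 ≡ 0 (mod 2).
  s_2 = 0 + 0 + 0 + 0 + 1 + 1 + 1 + 0 = 3 ≡ 1 (mod 2).
  s_3 = 1 + 0 + 0 + 0 + 1 + 1 + 1 + 0 = 4 ≡ 0 (mod 2).
  s_4 = 0 + 0 + 0 + 0 + 1 + 1 + 1 + 0 = 3 ≡ 1 (mod 2).
s = (0, 1, 0, 1)^T — this equals column 5 of H (binary 0101), so error is at position 5.
Correct: flip bit 5 of r = 010000001111110 to get c = 010010001111110.


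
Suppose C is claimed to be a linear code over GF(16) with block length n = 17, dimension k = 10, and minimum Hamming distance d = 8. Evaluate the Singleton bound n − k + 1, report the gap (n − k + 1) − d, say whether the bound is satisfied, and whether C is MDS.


Singleton RHS = n − k + 1 = 8, slack = 0, bound satisfied, MDS.

Singleton bound: d ≤ n − k + 1.
Here n = 17, k = 10, so n − k + 1 = 8.
Given d = 8, check d ≤ 8: YES.
Slack = (n − k + 1) − d = 0.
The code is MDS (slack = 0).
Description: the claimed parameters are [17, 10, 8]_16; such a code would be MDS (meets Singleton bound).


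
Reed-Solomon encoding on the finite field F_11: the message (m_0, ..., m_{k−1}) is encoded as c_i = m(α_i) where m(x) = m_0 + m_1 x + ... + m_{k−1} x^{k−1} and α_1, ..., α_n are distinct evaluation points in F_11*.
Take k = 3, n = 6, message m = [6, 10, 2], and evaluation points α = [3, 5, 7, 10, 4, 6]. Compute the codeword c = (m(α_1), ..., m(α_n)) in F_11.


c = [10, 7, 9, 9, 1, 6]

Message polynomial: m(x) = 6 + 10·x + 2·x^2 (mod 11).
For each evaluation point α_i, compute m(α_i) mod 11:
  α_1 = 3: Horner steps 2 → 5 → 10, so m(3) = 10.
  α_2 = 5: Horner steps 2 → 9 → 7, so m(5) = 7.
  α_3 = 7: Horner steps 2 → 2 → 9, so m(7) = 9.
  α_4 = 10: Horner steps 2 → 8 → 9, so m(10) = 9.
  α_5 = 4: Horner steps 2 → 7 → 1, so m(4) = 1.
  α_6 = 6: Horner steps 2 → 0 → 6, so m(6) = 6.
Codeword c = [10, 7, 9, 9, 1, 6] ∈ F_11^6.


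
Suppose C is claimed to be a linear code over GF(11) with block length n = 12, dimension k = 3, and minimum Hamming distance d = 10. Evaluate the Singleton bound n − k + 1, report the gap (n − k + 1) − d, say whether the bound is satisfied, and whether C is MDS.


Singleton RHS = n − k + 1 = 10, slack = 0, bound satisfied, MDS.

Singleton bound: d ≤ n − k + 1.
Here n = 12, k = 3, so n − k + 1 = 10.
Given d = 10, check d ≤ 10: YES.
Slack = (n − k + 1) − d = 0.
The code is MDS (slack = 0).
Description: the claimed parameters are [12, 3, 10]_11; such a code would be MDS (meets Singleton bound).


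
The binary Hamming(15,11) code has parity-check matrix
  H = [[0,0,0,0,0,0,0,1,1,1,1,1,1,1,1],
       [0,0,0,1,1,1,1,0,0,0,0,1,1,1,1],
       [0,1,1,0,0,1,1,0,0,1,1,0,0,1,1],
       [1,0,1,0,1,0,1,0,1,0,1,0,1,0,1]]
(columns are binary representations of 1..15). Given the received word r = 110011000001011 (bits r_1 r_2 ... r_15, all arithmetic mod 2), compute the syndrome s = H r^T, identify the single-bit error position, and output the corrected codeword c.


s = (1, 1, 0, 1)^T, error position = 13, corrected codeword c = 110011000001111

Compute s = H r^T mod 2 one row at a time:
  s_1 = 0 + 0 + 0 + 0 + 1 + 0 + 1 + 1 = 3 ≡ 1 (mod 2).
  s_2 = 0 + 1 + 1 + 0 + 1 + 0 + 1 + 1 = 5 ≡ 1 (mod 2).
  s_3 = 1 + 0 + 1 + 0 + 0 + 0 + 1 + 1 = 4 ≡ 0 (mod 2).
  s_4 = 1 + 0 + 1 + 0 + 0 + 0 + 0 + 1 = 3 ≡ 1 (mod 2).
s = (1, 1, 0, 1)^T — this equals column 13 of H (binary 1101), so error is at position 13.
Correct: flip bit 13 of r = 110011000001011 to get c = 110011000001111.


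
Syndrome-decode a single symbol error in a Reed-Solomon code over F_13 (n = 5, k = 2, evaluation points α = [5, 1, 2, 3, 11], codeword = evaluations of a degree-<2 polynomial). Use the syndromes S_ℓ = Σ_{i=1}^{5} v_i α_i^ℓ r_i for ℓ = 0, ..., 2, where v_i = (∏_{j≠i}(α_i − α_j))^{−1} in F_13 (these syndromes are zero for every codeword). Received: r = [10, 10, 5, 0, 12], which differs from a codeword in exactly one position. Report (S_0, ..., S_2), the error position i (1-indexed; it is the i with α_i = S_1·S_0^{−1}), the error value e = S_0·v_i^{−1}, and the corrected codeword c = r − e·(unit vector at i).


S = (6, 4, 7), error at position 1, error magnitude e = 7, c = [3, 10, 5, 0, 12].

Step 1: column multipliers v_i = (∏_{j≠i}(α_i − α_j))^{−1} mod 13.
  i = 1 (α = 5): (5−1)(5−2)(5−3)(5−11) = 4·3·2·(−6) = −144 ≡ 12, so v_1 = 12^{−1} = 12 (mod 13).
  i = 2 (α = 1): (1−5)(1−2)(1−3)(1−11) = (−4)·(−1)·(−2)·(−10) = 80 ≡ 2, so v_2 = 2^{−1} = 7 (mod 13).
  i = 3 (α = 2): (2−5)(2−1)(2−3)(2−11) = (−3)·1·(−1)·(−9) = −27 ≡ 12, so v_3 = 12^{−1} = 12 (mod 13).
  i = 4 (α = 3): (3−5)(3−1)(3−2)(3−11) = (−2)·2·1·(−8) = 32 ≡ 6, so v_4 = 6^{−1} = 11 (mod 13).
  i = 5 (α = 11): (11−5)(11−1)(11−2)(11−3) = 6·10·9·8 = 4320 ≡ 4, so v_5 = 4^{−1} = 10 (mod 13).
  v = [12, 7, 12, 11, 10].
Step 2: syndromes of r = [10, 10, 5, 0, 12] (all sums mod 13).
  S_0 = Σ v_i r_i = 12·10 + 7·10 + 12·5 + 11·0 + 10·12 = 370 ≡ 6.
  S_1 = Σ v_i α_i r_i = 12·5·10 + 7·1·10 + 12·2·5 + 11·3·0 + 10·11·12 = 2110 ≡ 4.
  α_i^2 mod 13 = [12, 1, 4, 9, 4].
  S_2 = Σ v_i α_i^2 r_i = 12·12·10 + 7·1·10 + 12·4·5 + 11·9·0 + 10·4·12 = 2230 ≡ 7.
  S = (6, 4, 7) ≠ 0, so r is not a codeword (an error is present).
Step 3: locate the error. For a single error e at position i, S_ℓ = v_i·e·α_i^ℓ, so α_err = S_1/S_0.
  S_0^{−1} = 6^{−1} = 11 (mod 13), so α_err = 4·11 = 44 ≡ 5 = α_1. Error position i = 1.
  Consistency check: S_2/S_1 = 7·10 = 70 ≡ 5 = α_err ✓ (single-error assumption holds).
Step 4: error magnitude e = S_0/v_1 = S_0·∏_{j≠1}(α_1 − α_j) = 6·12 = 72 ≡ 7 (mod 13).
Step 5: correct position 1: c_1 = r_1 − e = 10 − 7 ≡ 3 (mod 13). Hence c = [3, 10, 5, 0, 12].
  Check: interpolating c through the α_i gives m(x) = 2 + 8·x (degree < 2) with m(α_i) = c_i for every i, so c is indeed a codeword.


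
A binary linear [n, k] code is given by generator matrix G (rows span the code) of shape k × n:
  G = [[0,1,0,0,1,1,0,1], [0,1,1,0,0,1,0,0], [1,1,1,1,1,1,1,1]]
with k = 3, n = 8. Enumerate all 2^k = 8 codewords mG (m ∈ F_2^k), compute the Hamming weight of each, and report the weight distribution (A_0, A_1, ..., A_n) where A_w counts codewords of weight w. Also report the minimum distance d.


Weight distribution: A_0 = 1, A_3 = 2, A_4 = 2, A_5 = 2, A_8 = 1. Minimum distance d = 3.

Enumerate all 2^3 = 8 messages m ∈ F_2^3.
For each, compute codeword c = mG in F_2^8, then tally its weight.
  m = 000 → c = 00000000, weight = 0.
  m = 100 → c = 01001101, weight = 4.
  m = 010 → c = 01100100, weight = 3.
  m = 110 → c = 00101001, weight = 3.
  m = 001 → c = 11111111, weight = 8.
  m = 101 → c = 10110010, weight = 4.
  m = 011 → c = 10011011, weight = 5.
  m = 111 → c = 11010110, weight = 5.
Tally weights:
  weight 0: 1 codewords.
  weight 3: 2 codewords.
  weight 4: 2 codewords.
  weight 5: 2 codewords.
  weight 8: 1 codewords.
Minimum distance d = smallest w > 0 with A_w > 0 = 3.
Sanity: Σ A_w = 8 = 2^3 = 8 ✓.


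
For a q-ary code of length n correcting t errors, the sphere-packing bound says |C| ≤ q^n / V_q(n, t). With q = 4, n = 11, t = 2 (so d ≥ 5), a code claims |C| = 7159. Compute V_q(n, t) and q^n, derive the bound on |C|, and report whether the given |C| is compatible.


V_q(n, t) = 529, q^n = 4194304, Hamming bound = 7928, |C| = 7159 ≤ bound (satisfied).

Step 1: Compute V_q(n, t) = Σ_{j=0}^2 C(n, j) (q−1)^j.
  j = 0: C(11,0)·(3)^0 = 1·1 = 1.
  j = 1: C(11,1)·(3)^1 = 11·3 = 33.
  j = 2: C(11,2)·(3)^2 = 55·9 = 495.
  V_q(n, t) = 1 + 33 + 495 = 529.
Step 2: q^n = 4^11 = 4194304.
Step 3: Hamming bound ⌊q^n / V_q(n,t)⌋ = ⌊4194304/529⌋ = 7928.
Step 4: Compare |C| = 7159 to 7928: satisfied.
The claimed |C| lies below the Hamming bound.


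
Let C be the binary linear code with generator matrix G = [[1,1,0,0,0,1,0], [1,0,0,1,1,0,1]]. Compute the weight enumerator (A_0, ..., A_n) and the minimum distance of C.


Weight distribution: A_0 = 1, A_3 = 1, A_4 = 1, A_5 = 1. Minimum distance d = 3.

Enumerate all 2^2 = 4 messages m ∈ F_2^2.
For each, compute codeword c = mG in F_2^7, then tally its weight.
  m = 00 → c = 0000000, weight = 0.
  m = 10 → c = 1100010, weight = 3.
  m = 01 → c = 1001101, weight = 4.
  m = 11 → c = 0101111, weight = 5.
Tally weights:
  weight 0: 1 codewords.
  weight 3: 1 codewords.
  weight 4: 1 codewords.
  weight 5: 1 codewords.
Minimum distance d = smallest w > 0 with A_w > 0 = 3.
Sanity: Σ A_w = 4 = 2^2 = 4 ✓.


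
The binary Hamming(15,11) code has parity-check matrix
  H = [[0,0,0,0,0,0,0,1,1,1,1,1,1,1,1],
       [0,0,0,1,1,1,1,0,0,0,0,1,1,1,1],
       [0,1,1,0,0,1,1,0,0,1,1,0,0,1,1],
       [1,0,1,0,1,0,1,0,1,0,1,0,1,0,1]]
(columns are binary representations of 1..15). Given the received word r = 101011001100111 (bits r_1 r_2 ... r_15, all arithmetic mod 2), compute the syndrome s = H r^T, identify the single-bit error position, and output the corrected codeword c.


s = (1, 1, 1, 0)^T, error position = 14, corrected codeword c = 101011001100101

Compute s = H r^T mod 2 one row at a time:
  s_1 = 0 + 1 + 1 + 0 + 0 + 1 + 1 + 1 = 5 ≡ 1 (mod 2).
  s_2 = 0 + 1 + 1 + 0 + 0 + 1 + 1 + 1 = 5 ≡ 1 (mod 2).
  s_3 = 0 + 1 + 1 + 0 + 1 + 0 + 1 + 1 = 5 ≡ 1 (mod 2).
  s_4 = 1 + 1 + 1 + 0 + 1 + 0 + 1 + 1 = 6 ≡ 0 (mod 2).
s = (1, 1, 1, 0)^T — this equals column 14 of H (binary 1110), so error is at position 14.
Correct: flip bit 14 of r = 101011001100111 to get c = 101011001100101.


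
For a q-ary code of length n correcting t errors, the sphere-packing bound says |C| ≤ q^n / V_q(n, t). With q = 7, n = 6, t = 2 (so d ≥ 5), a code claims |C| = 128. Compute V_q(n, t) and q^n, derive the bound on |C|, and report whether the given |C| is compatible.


V_q(n, t) = 577, q^n = 117649, Hamming bound = 203, |C| = 128 ≤ bound (satisfied).

Step 1: Compute V_q(n, t) = Σ_{j=0}^2 C(n, j) (q−1)^j.
  j = 0: C(6,0)·(6)^0 = 1·1 = 1.
  j = 1: C(6,1)·(6)^1 = 6·6 = 36.
  j = 2: C(6,2)·(6)^2 = 15·36 = 540.
  V_q(n, t) = 1 + 36 + 540 = 577.
Step 2: q^n = 7^6 = 117649.
Step 3: Hamming bound ⌊q^n / V_q(n,t)⌋ = ⌊117649/577⌋ = 203.
Step 4: Compare |C| = 128 to 203: satisfied.
The claimed |C| lies below the Hamming bound.
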